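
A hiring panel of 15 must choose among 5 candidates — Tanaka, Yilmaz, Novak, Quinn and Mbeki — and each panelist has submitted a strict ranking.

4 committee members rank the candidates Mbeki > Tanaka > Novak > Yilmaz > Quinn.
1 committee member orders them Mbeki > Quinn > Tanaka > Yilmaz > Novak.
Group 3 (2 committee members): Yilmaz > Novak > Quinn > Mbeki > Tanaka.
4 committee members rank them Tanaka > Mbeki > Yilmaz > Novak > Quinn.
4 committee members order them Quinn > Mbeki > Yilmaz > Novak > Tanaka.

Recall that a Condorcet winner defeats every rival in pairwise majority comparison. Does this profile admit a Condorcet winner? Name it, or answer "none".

Head-to-head results (15 committee members):
Tanaka vs Yilmaz: Tanaka, 9–6.
Tanaka–Novak: Tanaka 9–6.
Tanaka–Quinn: Tanaka 8–7.
Tanaka vs Mbeki: Mbeki, 11–4.
Yilmaz vs Novak: Yilmaz wins 11–4.
Yilmaz–Quinn: Yilmaz 10–5.
Yilmaz vs Mbeki: Mbeki, 13–2.
Novak vs Quinn: Novak, 10–5.
Novak–Mbeki: Mbeki 13–2.
Quinn vs Mbeki: Mbeki wins 9–6.
Mbeki defeats every rival head-to-head and is the Condorcet winner.

Mbeki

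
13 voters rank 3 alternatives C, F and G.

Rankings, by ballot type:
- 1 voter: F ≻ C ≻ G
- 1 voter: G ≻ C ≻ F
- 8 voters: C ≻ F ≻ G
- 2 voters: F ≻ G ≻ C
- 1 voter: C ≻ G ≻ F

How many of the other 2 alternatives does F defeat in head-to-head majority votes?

F against each rival (13 voters):
F–C: C 10–3.
F vs G: F wins 11–2.
F beats G; loses to C — 1 pairwise win.

1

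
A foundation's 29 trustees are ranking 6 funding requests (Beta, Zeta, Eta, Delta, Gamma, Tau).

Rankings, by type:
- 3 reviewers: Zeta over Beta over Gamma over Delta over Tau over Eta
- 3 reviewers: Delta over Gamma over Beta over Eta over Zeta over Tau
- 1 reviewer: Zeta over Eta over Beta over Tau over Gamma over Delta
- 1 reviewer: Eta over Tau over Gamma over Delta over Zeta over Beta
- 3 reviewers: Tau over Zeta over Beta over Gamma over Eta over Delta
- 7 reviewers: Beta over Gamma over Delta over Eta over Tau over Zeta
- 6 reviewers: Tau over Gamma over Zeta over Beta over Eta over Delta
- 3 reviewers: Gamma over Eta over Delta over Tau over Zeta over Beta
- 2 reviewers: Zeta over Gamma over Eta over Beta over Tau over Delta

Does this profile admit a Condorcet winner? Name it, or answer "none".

Gamma

Head-to-head results (29 reviewers):
Beta vs Zeta: Zeta wins 19–10.
Beta–Eta: Beta 22–7.
Beta vs Delta: Beta wins 22–7.
Beta–Gamma: Gamma 15–14.
Beta vs Tau: Beta, 16–13.
Zeta vs Eta: Zeta, 15–14.
Zeta vs Delta: Zeta, 15–14.
Zeta vs Gamma: Gamma, 20–9.
Zeta vs Tau: Tau, 20–9.
Eta–Delta: Eta 16–13.
Eta–Gamma: Gamma 27–2.
Eta vs Tau: Eta wins 17–12.
Delta–Gamma: Gamma 26–3.
Delta–Tau: Delta 16–13.
Gamma vs Tau: Gamma wins 18–11.
Only Gamma has no losses; Gamma is the Condorcet winner.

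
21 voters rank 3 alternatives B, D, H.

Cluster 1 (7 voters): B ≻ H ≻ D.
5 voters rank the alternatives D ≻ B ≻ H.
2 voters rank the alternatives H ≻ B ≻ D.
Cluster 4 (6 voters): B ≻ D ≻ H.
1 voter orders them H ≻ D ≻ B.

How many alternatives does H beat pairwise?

H against each rival (21 voters):
H vs B: B, 18–3.
H vs D: D wins 11–10.
H beats no one; loses to B, D — 0 pairwise wins.

0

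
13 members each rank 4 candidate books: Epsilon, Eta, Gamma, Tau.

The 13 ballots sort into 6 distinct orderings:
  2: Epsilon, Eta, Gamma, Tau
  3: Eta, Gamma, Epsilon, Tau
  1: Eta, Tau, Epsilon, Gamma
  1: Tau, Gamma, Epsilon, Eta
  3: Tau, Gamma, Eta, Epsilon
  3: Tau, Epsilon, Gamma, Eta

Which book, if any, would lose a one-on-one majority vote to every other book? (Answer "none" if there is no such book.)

Epsilon

Pairwise majorities:
Epsilon vs Eta: Eta, 7–6.
Epsilon vs Gamma: Gamma wins 7–6.
Epsilon–Tau: Tau 8–5.
Eta–Gamma: Gamma 7–6.
Eta–Tau: Tau 7–6.
Gamma vs Tau: Gamma preferred on 2+3 = 5 ballots; Tau wins 8–5.
Epsilon loses to every other book — it is the Condorcet loser.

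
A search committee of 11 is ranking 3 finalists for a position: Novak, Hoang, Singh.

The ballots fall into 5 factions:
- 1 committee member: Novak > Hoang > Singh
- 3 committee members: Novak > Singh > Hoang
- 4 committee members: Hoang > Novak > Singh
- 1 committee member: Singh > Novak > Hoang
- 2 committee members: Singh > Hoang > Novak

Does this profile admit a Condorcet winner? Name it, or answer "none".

none

Check each pair by majority over 11 ballots:
Novak vs Hoang: Hoang, 6–5.
Novak vs Singh: Novak, 8–3.
Hoang vs Singh: Singh, 6–5.
Every candidate loses at least once (Novak loses to Hoang; Hoang loses to Singh; Singh loses to Novak). The majority relation contains the cycle Novak > Singh > Hoang > Novak, so there is no Condorcet winner.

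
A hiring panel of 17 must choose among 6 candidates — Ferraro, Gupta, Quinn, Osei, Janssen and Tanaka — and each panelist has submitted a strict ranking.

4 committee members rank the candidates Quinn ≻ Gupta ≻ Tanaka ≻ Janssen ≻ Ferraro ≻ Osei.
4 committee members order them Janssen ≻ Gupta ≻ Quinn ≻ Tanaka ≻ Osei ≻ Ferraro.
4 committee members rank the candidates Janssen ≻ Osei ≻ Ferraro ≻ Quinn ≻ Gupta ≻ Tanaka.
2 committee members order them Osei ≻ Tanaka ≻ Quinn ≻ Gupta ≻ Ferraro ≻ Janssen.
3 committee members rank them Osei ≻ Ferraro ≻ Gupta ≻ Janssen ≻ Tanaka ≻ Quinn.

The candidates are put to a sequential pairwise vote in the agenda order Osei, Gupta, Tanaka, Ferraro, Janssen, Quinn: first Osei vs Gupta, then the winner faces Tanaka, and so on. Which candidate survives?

Round 1: Osei vs Gupta — 9–8, Osei advances.
Round 2: Osei vs Tanaka — 9–8, Osei advances.
Round 3: Osei vs Ferraro — 13–4, Osei advances.
Round 4: Osei vs Janssen — 5–12, Janssen advances.
Round 5: Janssen vs Quinn — 11–6, Janssen advances.
The agenda winner is Janssen.

Janssen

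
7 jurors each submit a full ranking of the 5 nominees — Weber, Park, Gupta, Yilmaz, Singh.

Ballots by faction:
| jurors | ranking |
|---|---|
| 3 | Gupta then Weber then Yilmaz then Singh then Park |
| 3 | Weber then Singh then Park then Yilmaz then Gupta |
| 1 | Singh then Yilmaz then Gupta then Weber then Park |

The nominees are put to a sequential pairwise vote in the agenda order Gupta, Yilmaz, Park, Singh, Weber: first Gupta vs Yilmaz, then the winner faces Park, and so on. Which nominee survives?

Weber

Round 1: Gupta vs Yilmaz — 3–4, Yilmaz advances.
Round 2: Yilmaz vs Park — 4–3, Yilmaz advances.
Round 3: Yilmaz vs Singh — 3–4, Singh advances.
Round 4: Singh vs Weber — 1–6, Weber advances.
The agenda winner is Weber.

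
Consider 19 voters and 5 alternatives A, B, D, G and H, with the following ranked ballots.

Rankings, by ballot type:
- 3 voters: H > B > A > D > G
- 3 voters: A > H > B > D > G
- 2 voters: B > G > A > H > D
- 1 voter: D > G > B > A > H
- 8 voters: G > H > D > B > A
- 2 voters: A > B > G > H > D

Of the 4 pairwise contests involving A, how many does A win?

1

A against each rival (19 voters):
A vs B: B wins 14–5.
A vs D: A wins 10–9.
A vs G: G wins 11–8.
A vs H: 3+2+1+2 = 8 for A, 11 for H — H by 11–8.
A beats D; loses to B, G, H — 1 pairwise win.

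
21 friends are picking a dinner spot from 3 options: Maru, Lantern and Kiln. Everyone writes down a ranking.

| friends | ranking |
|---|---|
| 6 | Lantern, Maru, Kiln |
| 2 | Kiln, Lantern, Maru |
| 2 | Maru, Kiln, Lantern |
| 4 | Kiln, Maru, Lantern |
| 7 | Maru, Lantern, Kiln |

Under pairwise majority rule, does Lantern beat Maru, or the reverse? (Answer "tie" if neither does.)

Ballots ranking Lantern above Maru: 6 + 2 = 8.
Ballots ranking Maru above Lantern: 21 − 8 = 13.
Maru wins the head-to-head 13–8.

Maru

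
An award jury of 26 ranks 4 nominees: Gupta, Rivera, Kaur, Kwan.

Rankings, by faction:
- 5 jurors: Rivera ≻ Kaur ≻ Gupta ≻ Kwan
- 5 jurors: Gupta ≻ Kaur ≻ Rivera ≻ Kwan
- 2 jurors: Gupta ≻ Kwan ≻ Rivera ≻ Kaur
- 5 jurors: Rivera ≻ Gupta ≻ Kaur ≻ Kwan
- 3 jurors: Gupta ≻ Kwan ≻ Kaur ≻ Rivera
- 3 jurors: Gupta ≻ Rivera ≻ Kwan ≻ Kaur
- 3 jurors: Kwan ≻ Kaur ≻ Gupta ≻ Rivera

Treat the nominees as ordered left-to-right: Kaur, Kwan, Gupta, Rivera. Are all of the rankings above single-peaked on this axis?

Axis positions: Kaur=1, Kwan=2, Gupta=3, Rivera=4.
Faction 1: ranking walks positions 4-1-3-2; Kaur is ranked above Gupta even though Gupta lies between Kaur and the peak Rivera on the axis — preferences dip and rise again. Not single-peaked.
Faction 2: ranking walks positions 3-1-4-2; Kaur is ranked above Kwan even though Kwan lies between Kaur and the peak Gupta on the axis — preferences dip and rise again. Not single-peaked.
Faction 3 (peak Gupta at position 3): ranking walks positions 3-2-4-1, expanding outward from the peak — single-peaked.
Faction 4: ranking walks positions 4-3-1-2; Kaur is ranked above Kwan even though Kwan lies between Kaur and the peak Rivera on the axis — preferences dip and rise again. Not single-peaked.
Faction 5 (peak Gupta at position 3): ranking walks positions 3-2-1-4, expanding outward from the peak — single-peaked.
Faction 6 (peak Gupta at position 3): ranking walks positions 3-4-2-1, expanding outward from the peak — single-peaked.
Faction 7 (peak Kwan at position 2): ranking walks positions 2-1-3-4, expanding outward from the peak — single-peaked.
Faction 1 violates single-peakedness, so the profile is not single-peaked on this axis.

no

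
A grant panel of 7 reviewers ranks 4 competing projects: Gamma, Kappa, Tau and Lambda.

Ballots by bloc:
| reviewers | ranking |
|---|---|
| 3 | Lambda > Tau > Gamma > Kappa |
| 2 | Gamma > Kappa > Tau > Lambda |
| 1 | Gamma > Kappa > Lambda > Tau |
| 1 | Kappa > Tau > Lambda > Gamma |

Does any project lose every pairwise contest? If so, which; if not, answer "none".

none

Pairwise majorities:
Gamma vs Kappa: Gamma preferred on 3+2+1 = 6 ballots; Gamma wins 6–1.
Gamma vs Tau: Gamma is ranked higher on 2+1 = 3 ballots, Tau on 4. Tau wins 4–3.
Gamma vs Lambda: Lambda wins 4–3.
Kappa vs Tau: Kappa wins 4–3.
Kappa–Lambda: Kappa 4–3.
Tau vs Lambda: Lambda, 4–3.
Every project wins at least one matchup (Gamma beats Kappa; Kappa beats Tau; Tau beats Gamma; Lambda beats Gamma), so there is no Condorcet loser.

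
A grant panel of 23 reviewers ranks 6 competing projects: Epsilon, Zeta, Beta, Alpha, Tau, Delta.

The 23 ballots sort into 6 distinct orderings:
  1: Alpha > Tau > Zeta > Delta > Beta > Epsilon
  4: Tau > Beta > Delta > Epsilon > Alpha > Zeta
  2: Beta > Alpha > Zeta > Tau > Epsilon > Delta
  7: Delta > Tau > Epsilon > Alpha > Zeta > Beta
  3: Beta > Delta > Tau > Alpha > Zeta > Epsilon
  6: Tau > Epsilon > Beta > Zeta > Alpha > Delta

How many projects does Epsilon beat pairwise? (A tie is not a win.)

Epsilon against each rival (23 reviewers):
Epsilon vs Zeta: Epsilon, 17–6.
Epsilon vs Beta: Epsilon, 13–10.
Epsilon vs Alpha: Epsilon wins 17–6.
Epsilon vs Tau: Tau, 23–0.
Epsilon–Delta: Delta 15–8.
Epsilon beats Zeta, Beta, Alpha; loses to Tau, Delta — 3 pairwise wins.

3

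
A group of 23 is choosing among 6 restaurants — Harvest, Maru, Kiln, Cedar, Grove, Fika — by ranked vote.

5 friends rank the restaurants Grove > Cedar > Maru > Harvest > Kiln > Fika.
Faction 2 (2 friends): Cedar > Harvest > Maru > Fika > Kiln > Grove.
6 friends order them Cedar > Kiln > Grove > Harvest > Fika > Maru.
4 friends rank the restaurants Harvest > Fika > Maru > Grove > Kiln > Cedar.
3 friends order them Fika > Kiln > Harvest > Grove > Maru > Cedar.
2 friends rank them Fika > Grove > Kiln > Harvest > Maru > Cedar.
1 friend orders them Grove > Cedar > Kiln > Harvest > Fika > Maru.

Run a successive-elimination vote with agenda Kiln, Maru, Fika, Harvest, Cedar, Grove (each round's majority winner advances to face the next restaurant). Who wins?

Grove

Round 1: Kiln vs Maru — 12–11, Kiln advances.
Round 2: Kiln vs Fika — 12–11, Kiln advances.
Round 3: Kiln vs Harvest — 12–11, Kiln advances.
Round 4: Kiln vs Cedar — 9–14, Cedar advances.
Round 5: Cedar vs Grove — 8–15, Grove advances.
The agenda winner is Grove.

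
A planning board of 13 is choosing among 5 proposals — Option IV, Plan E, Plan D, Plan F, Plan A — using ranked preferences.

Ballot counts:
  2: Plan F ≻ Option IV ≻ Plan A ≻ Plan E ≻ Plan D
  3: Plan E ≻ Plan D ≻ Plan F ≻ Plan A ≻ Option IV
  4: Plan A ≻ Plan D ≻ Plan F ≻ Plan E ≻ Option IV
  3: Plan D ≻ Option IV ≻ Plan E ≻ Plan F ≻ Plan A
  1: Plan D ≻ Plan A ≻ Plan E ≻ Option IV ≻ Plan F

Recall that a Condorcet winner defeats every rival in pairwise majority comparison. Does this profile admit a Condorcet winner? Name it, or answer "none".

Plan D

Pairwise majorities:
Option IV vs Plan E: Plan E wins 8–5.
Option IV vs Plan D: Plan D wins 11–2.
Option IV vs Plan F: Plan F, 9–4.
Option IV vs Plan A: Plan A wins 8–5.
Plan E–Plan D: Plan D 8–5.
Plan E vs Plan F: Plan E, 7–6.
Plan E vs Plan A: Plan A wins 7–6.
Plan D vs Plan F: Plan D wins 11–2.
Plan D vs Plan A: Plan D wins 7–6.
Plan F vs Plan A: Plan F wins 8–5.
Plan D defeats every rival head-to-head and is the Condorcet winner.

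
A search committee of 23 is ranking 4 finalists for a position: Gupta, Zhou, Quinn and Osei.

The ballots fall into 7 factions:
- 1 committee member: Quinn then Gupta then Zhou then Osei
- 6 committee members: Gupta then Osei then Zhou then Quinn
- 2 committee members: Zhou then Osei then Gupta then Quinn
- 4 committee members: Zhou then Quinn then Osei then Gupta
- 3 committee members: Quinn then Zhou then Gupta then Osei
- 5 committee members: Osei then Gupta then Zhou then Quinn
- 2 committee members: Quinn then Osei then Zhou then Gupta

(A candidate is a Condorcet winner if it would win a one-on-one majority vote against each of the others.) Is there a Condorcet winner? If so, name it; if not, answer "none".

Osei

Check each pair by majority over 23 ballots:
Gupta vs Zhou: 12 to 11, Gupta.
Gupta vs Quinn: 13 to 10, Gupta.
Gupta vs Osei: Gupta is ranked higher on 1+6+3 = 10 ballots, Osei on 13. Osei wins 13–10.
Zhou vs Quinn: 6+2+4+5 = 17 for Zhou, 6 for Quinn — Zhou by 17–6.
Zhou vs Osei: 10 to 13, Osei.
Quinn vs Osei: 10 to 13, Osei.
Osei defeats every rival head-to-head and is the Condorcet winner.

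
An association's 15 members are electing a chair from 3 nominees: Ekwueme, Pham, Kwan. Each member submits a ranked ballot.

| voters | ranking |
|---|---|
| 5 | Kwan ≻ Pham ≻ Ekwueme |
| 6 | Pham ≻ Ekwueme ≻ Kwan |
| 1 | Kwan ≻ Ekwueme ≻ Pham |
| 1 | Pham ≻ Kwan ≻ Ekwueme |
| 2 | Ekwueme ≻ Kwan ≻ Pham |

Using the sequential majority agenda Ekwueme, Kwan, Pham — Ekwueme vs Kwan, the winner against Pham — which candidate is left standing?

Pham

Round 1: Ekwueme vs Kwan — 8–7, Ekwueme advances.
Round 2: Ekwueme vs Pham — 3–12, Pham advances.
Pham survives the agenda.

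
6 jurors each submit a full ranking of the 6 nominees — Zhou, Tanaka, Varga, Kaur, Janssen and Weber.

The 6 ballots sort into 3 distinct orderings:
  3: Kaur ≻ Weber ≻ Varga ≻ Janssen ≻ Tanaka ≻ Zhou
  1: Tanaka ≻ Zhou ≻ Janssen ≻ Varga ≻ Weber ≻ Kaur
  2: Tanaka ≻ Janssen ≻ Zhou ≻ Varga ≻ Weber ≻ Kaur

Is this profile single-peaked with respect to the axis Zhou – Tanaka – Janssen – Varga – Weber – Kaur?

Axis positions: Zhou=1, Tanaka=2, Janssen=3, Varga=4, Weber=5, Kaur=6.
Bloc 1 (peak Kaur at position 6): ranking walks positions 6-5-4-3-2-1, expanding outward from the peak — single-peaked.
Bloc 2 (peak Tanaka at position 2): ranking walks positions 2-1-3-4-5-6, expanding outward from the peak — single-peaked.
Bloc 3 (peak Tanaka at position 2): ranking walks positions 2-3-1-4-5-6, expanding outward from the peak — single-peaked.
Every ranking is single-peaked on this axis.

yes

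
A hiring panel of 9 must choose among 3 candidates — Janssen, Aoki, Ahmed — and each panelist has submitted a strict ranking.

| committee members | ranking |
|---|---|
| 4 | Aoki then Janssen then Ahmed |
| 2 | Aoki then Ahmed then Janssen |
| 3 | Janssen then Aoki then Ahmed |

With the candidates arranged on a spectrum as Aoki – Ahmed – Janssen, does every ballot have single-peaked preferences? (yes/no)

Axis positions: Aoki=1, Ahmed=2, Janssen=3.
Faction 1: ranking walks positions 1-3-2; Janssen is ranked above Ahmed even though Ahmed lies between Janssen and the peak Aoki on the axis — preferences dip and rise again. Not single-peaked.
Faction 2 (peak Aoki at position 1): ranking walks positions 1-2-3, expanding outward from the peak — single-peaked.
Faction 3: ranking walks positions 3-1-2; Aoki is ranked above Ahmed even though Ahmed lies between Aoki and the peak Janssen on the axis — preferences dip and rise again. Not single-peaked.
Faction 1 violates single-peakedness, so the profile is not single-peaked on this axis.

no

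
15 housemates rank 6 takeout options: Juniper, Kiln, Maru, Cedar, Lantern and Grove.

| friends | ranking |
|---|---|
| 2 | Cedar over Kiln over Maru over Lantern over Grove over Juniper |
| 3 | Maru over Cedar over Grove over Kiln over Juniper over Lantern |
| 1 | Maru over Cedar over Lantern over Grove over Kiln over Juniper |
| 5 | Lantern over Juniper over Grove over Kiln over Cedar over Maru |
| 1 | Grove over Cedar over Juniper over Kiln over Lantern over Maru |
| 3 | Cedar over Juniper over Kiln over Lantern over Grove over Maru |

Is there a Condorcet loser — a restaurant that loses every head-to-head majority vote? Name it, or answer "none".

Pairwise majorities:
Juniper vs Kiln: 9 to 6, Juniper.
Juniper vs Maru: Juniper wins 9–6.
Juniper vs Cedar: Cedar wins 10–5.
Juniper vs Lantern: Juniper preferred on 3+1+3 = 7 ballots; Lantern wins 8–7.
Juniper vs Grove: Juniper wins 8–7.
Kiln vs Maru: Kiln is ranked higher on 2+5+1+3 = 11 ballots, Maru on 4. Kiln wins 11–4.
Kiln vs Cedar: Kiln preferred on 5 ballots; Cedar wins 10–5.
Kiln vs Lantern: 9 to 6, Kiln.
Kiln vs Grove: 5 to 10, Grove.
Maru vs Cedar: Cedar wins 11–4.
Maru vs Lantern: Maru is ranked higher on 2+3+1 = 6 ballots, Lantern on 9. Lantern wins 9–6.
Maru vs Grove: Maru preferred on 2+3+1 = 6 ballots; Grove wins 9–6.
Cedar vs Lantern: Cedar, 10–5.
Cedar vs Grove: Cedar preferred on 2+3+1+3 = 9 ballots; Cedar wins 9–6.
Lantern vs Grove: 2+1+5+3 = 11 for Lantern, 4 for Grove — Lantern by 11–4.
Maru is beaten in every head-to-head and is the Condorcet loser.

Maru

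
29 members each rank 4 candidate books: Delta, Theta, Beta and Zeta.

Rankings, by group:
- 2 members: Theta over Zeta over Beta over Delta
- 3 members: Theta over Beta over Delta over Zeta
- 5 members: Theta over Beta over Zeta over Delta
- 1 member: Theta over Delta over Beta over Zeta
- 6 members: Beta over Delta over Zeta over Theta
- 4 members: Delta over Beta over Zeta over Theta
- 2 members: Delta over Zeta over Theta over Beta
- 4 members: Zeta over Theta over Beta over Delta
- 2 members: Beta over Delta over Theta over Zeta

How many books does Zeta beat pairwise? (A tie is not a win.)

Zeta against each rival (29 members):
Zeta vs Delta: 2+5+4 = 11 for Zeta, 18 for Delta — Delta by 18–11.
Zeta–Theta: Zeta 16–13.
Zeta vs Beta: Beta wins 21–8.
Zeta beats Theta; loses to Delta, Beta — 1 pairwise win.

1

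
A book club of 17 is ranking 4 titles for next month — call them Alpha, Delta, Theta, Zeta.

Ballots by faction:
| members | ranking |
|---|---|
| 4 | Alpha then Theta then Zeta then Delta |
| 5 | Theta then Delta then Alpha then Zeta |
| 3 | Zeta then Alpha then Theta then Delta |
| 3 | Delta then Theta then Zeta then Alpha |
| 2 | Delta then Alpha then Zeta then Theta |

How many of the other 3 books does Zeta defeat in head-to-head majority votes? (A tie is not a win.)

Zeta against each rival (17 members):
Zeta vs Alpha: Alpha wins 11–6.
Zeta vs Delta: 7 to 10, Delta.
Zeta vs Theta: Zeta is ranked higher on 3+2 = 5 ballots, Theta on 12. Theta wins 12–5.
Zeta beats no one; loses to Alpha, Delta, Theta — 0 pairwise wins.

0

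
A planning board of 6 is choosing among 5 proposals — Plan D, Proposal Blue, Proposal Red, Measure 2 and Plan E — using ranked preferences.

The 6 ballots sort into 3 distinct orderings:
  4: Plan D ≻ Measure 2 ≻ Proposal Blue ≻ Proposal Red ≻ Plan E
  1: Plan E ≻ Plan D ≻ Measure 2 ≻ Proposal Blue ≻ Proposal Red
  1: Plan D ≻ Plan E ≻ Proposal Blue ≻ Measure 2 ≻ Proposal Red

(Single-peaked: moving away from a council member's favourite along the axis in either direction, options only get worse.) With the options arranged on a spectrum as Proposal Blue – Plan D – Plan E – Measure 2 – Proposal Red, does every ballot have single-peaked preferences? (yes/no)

Axis positions: Proposal Blue=1, Plan D=2, Plan E=3, Measure 2=4, Proposal Red=5.
Cluster 1: ranking walks positions 2-4-1-5-3; Measure 2 is ranked above Plan E even though Plan E lies between Measure 2 and the peak Plan D on the axis — preferences dip and rise again. Not single-peaked.
Cluster 2 (peak Plan E at position 3): ranking walks positions 3-2-4-1-5, expanding outward from the peak — single-peaked.
Cluster 3 (peak Plan D at position 2): ranking walks positions 2-3-1-4-5, expanding outward from the peak — single-peaked.
Cluster 1 violates single-peakedness, so the profile is not single-peaked on this axis.

no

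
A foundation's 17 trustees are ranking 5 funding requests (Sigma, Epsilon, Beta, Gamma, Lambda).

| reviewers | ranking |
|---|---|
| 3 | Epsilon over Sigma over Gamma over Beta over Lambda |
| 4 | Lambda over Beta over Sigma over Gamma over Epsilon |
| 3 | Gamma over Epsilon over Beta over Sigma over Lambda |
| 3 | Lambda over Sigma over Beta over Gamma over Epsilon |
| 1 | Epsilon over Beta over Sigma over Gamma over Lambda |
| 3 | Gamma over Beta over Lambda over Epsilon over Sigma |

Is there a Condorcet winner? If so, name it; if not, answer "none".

none

Head-to-head results (17 reviewers):
Sigma vs Epsilon: Sigma is ranked higher on 4+3 = 7 ballots, Epsilon on 10. Epsilon wins 10–7.
Sigma vs Beta: 3+3 = 6 for Sigma, 11 for Beta — Beta by 11–6.
Sigma vs Gamma: 3+4+3+1 = 11 for Sigma, 6 for Gamma — Sigma by 11–6.
Sigma vs Lambda: Lambda, 10–7.
Epsilon vs Beta: Beta wins 10–7.
Epsilon vs Gamma: Gamma, 13–4.
Epsilon vs Lambda: 3+3+1 = 7 for Epsilon, 10 for Lambda — Lambda by 10–7.
Beta vs Gamma: 4+3+1 = 8 for Beta, 9 for Gamma — Gamma by 9–8.
Beta vs Lambda: Beta is ranked higher on 3+3+1+3 = 10 ballots, Lambda on 7. Beta wins 10–7.
Gamma vs Lambda: Gamma preferred on 3+3+1+3 = 10 ballots; Gamma wins 10–7.
No project is unbeaten: Sigma loses to Epsilon; Epsilon loses to Beta; Beta loses to Gamma; Gamma loses to Sigma; Lambda loses to Beta. In particular Sigma beats Gamma beats Epsilon beats Sigma is a majority cycle — no Condorcet winner exists.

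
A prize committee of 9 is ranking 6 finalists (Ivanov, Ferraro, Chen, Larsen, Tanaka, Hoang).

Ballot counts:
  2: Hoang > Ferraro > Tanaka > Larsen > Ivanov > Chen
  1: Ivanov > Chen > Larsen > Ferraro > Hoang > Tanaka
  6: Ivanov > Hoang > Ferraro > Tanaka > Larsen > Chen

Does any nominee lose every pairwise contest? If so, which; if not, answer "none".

Pairwise majorities:
Ivanov vs Ferraro: 1+6 = 7 for Ivanov, 2 for Ferraro — Ivanov by 7–2.
Ivanov vs Chen: Ivanov, 9–0.
Ivanov vs Larsen: 1+6 = 7 for Ivanov, 2 for Larsen — Ivanov by 7–2.
Ivanov vs Tanaka: Ivanov wins 7–2.
Ivanov vs Hoang: 1+6 = 7 for Ivanov, 2 for Hoang — Ivanov by 7–2.
Ferraro vs Chen: Ferraro wins 8–1.
Ferraro vs Larsen: Ferraro, 8–1.
Ferraro vs Tanaka: Ferraro preferred on 2+1+6 = 9 ballots; Ferraro wins 9–0.
Ferraro vs Hoang: Hoang wins 8–1.
Chen vs Larsen: Larsen, 8–1.
Chen vs Tanaka: Chen is ranked higher on 1 ballot, Tanaka on 8. Tanaka wins 8–1.
Chen vs Hoang: Chen preferred on 1 ballot; Hoang wins 8–1.
Larsen–Tanaka: Tanaka 8–1.
Larsen vs Hoang: Hoang wins 8–1.
Tanaka vs Hoang: Hoang, 9–0.
Only Chen has no wins; Chen is the Condorcet loser.

Chen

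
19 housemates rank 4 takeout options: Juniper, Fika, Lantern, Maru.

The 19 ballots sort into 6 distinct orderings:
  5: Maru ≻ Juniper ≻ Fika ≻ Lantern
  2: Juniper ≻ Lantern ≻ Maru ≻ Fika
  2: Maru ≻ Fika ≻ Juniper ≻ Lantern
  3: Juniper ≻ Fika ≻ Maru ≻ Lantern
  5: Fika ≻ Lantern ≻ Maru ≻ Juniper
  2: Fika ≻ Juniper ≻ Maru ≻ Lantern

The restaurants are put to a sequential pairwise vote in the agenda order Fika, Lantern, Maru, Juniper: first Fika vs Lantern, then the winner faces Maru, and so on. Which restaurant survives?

Juniper

Round 1: Fika vs Lantern — 17–2, Fika advances.
Round 2: Fika vs Maru — 10–9, Fika advances.
Round 3: Fika vs Juniper — 9–10, Juniper advances.
The agenda winner is Juniper.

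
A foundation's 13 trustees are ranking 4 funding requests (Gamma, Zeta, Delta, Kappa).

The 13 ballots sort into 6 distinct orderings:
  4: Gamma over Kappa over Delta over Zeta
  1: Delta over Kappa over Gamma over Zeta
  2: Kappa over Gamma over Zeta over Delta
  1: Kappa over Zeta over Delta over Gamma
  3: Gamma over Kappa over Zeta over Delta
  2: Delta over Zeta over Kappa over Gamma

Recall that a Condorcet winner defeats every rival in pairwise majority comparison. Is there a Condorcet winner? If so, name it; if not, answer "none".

Check each pair by majority over 13 ballots:
Gamma vs Zeta: Gamma, 10–3.
Gamma vs Delta: Gamma, 9–4.
Gamma–Kappa: Gamma 7–6.
Zeta–Delta: Delta 7–6.
Zeta–Kappa: Kappa 11–2.
Delta vs Kappa: Kappa wins 10–3.
Gamma wins every pairwise contest, so Gamma is the Condorcet winner.

Gamma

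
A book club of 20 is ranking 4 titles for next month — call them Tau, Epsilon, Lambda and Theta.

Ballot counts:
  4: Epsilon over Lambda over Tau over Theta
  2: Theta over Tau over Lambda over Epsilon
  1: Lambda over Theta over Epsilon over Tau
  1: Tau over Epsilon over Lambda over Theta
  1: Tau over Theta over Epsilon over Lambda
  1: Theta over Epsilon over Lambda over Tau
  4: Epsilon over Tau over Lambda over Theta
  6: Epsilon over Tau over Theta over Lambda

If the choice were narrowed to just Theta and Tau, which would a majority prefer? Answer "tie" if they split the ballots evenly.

Tau

Ballots ranking Theta above Tau: 2 + 1 + 1 = 4.
Ballots ranking Tau above Theta: 20 − 4 = 16.
Tau wins the head-to-head 16–4.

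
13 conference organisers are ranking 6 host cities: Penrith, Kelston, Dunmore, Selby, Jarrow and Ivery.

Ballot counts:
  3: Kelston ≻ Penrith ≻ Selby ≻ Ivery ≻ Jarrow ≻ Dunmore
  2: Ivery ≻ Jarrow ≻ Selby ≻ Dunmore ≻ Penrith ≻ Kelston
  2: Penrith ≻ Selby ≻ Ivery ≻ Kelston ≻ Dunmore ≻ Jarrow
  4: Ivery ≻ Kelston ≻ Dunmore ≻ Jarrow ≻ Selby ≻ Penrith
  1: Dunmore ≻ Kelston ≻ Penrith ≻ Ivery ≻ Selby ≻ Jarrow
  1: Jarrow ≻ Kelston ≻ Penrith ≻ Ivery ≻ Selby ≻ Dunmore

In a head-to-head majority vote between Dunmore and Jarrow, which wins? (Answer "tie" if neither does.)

Ballots ranking Dunmore above Jarrow: 2 + 4 + 1 = 7.
Ballots ranking Jarrow above Dunmore: 13 − 7 = 6.
Dunmore wins the head-to-head 7–6.

Dunmore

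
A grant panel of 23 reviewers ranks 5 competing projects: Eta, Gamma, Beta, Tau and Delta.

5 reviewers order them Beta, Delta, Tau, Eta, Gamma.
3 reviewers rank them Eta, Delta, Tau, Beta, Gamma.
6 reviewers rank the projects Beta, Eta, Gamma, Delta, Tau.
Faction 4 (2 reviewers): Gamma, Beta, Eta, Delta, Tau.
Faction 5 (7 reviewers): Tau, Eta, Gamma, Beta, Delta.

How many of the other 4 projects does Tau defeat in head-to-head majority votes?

2

Tau against each rival (23 reviewers):
Tau–Eta: Tau 12–11.
Tau vs Gamma: 15 to 8, Tau.
Tau vs Beta: Beta, 13–10.
Tau vs Delta: 7 for Tau, 16 for Delta — Delta by 16–7.
Tau beats Eta, Gamma; loses to Beta, Delta — 2 pairwise wins.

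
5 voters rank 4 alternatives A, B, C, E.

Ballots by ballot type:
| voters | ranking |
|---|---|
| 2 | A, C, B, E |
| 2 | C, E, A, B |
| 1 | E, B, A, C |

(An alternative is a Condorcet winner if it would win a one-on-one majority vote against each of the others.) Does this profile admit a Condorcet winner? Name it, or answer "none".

Pairwise majorities:
A vs B: 4 to 1, A.
A vs C: A is ranked higher on 2+1 = 3 ballots, C on 2. A wins 3–2.
A–E: E 3–2.
B–C: C 4–1.
B vs E: 2 to 3, E.
C vs E: C wins 4–1.
Each alternative drops at least one matchup (A loses to E; B loses to A; C loses to A; E loses to C); the cycle A → C → E → A rules out a Condorcet winner.

none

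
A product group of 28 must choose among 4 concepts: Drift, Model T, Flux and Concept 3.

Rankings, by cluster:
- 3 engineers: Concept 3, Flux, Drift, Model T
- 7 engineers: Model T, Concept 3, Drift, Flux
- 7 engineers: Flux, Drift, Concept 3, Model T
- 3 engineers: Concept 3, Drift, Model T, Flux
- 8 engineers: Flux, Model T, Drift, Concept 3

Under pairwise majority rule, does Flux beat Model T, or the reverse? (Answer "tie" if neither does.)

Flux

Ballots ranking Flux above Model T: 3 + 7 + 8 = 18.
Ballots ranking Model T above Flux: 28 − 18 = 10.
Flux wins the head-to-head 18–10.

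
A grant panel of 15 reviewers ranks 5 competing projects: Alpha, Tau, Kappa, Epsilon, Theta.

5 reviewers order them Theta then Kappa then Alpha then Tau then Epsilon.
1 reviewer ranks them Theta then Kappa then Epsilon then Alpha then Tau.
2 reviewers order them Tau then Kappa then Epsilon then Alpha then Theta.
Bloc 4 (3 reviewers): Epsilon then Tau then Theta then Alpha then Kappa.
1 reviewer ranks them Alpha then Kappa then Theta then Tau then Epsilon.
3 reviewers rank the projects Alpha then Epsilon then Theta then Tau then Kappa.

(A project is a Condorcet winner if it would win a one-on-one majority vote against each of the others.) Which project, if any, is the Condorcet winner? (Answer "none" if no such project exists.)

Pairwise majorities:
Alpha vs Tau: 10 to 5, Alpha.
Alpha vs Kappa: 3+1+3 = 7 for Alpha, 8 for Kappa — Kappa by 8–7.
Alpha vs Epsilon: 9 to 6, Alpha.
Alpha vs Theta: 6 to 9, Theta.
Tau vs Kappa: 8 to 7, Tau.
Tau vs Epsilon: Tau preferred on 5+2+1 = 8 ballots; Tau wins 8–7.
Tau vs Theta: 5 to 10, Theta.
Kappa vs Epsilon: 9 to 6, Kappa.
Kappa vs Theta: Kappa is ranked higher on 2+1 = 3 ballots, Theta on 12. Theta wins 12–3.
Epsilon vs Theta: Epsilon preferred on 2+3+3 = 8 ballots; Epsilon wins 8–7.
No project is unbeaten: Alpha loses to Kappa; Tau loses to Alpha; Kappa loses to Tau; Epsilon loses to Alpha; Theta loses to Epsilon. In particular Alpha > Tau > Kappa > Alpha is a majority cycle — no Condorcet winner exists.

none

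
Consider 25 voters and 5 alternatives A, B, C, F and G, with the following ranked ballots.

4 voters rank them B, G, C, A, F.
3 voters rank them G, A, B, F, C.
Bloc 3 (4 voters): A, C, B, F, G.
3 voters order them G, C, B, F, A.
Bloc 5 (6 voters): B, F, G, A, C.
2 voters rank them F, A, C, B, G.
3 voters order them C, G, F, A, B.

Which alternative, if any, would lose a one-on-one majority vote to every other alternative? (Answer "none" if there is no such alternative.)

none

Pairwise majorities:
A vs B: 3+4+2+3 = 12 for A, 13 for B — B by 13–12.
A vs C: A, 15–10.
A–F: F 14–11.
A–G: G 19–6.
B vs C: B, 13–12.
B vs F: B, 20–5.
B vs G: B, 16–9.
C vs F: 4+4+3+3 = 14 for C, 11 for F — C by 14–11.
C vs G: 9 to 16, G.
F vs G: G wins 13–12.
No alternative is winless: A beats C; B beats A; C beats F; F beats A; G beats A. There is no Condorcet loser.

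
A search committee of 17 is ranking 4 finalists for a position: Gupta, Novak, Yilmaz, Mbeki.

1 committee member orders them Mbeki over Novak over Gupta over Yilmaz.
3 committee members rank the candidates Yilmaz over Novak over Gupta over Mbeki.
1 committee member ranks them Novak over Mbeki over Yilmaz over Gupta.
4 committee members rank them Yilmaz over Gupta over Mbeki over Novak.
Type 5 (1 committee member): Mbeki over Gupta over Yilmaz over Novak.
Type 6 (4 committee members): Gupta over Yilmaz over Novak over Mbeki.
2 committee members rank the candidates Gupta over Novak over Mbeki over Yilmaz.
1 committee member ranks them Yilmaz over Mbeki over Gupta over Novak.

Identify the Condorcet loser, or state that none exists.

Head-to-head results (17 committee members):
Gupta vs Novak: 12 to 5, Gupta.
Gupta vs Yilmaz: Gupta preferred on 1+1+4+2 = 8 ballots; Yilmaz wins 9–8.
Gupta vs Mbeki: 13 to 4, Gupta.
Novak vs Yilmaz: Yilmaz, 13–4.
Novak vs Mbeki: Novak, 10–7.
Yilmaz–Mbeki: Yilmaz 12–5.
Only Mbeki has no wins; Mbeki is the Condorcet loser.

Mbeki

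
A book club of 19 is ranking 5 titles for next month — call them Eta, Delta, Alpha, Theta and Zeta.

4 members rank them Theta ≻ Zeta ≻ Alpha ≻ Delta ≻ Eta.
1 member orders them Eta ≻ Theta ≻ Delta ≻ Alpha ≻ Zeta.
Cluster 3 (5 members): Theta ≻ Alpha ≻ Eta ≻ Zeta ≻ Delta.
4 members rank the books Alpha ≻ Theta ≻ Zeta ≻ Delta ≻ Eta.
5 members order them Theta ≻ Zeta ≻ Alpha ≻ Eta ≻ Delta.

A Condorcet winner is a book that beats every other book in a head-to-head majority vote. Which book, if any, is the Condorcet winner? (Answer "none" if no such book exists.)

Theta

Check each pair by majority over 19 ballots:
Eta vs Delta: Eta preferred on 1+5+5 = 11 ballots; Eta wins 11–8.
Eta vs Alpha: Alpha, 18–1.
Eta vs Theta: Eta is ranked higher on 1 ballot, Theta on 18. Theta wins 18–1.
Eta vs Zeta: Zeta wins 13–6.
Delta vs Alpha: Delta is ranked higher on 1 ballot, Alpha on 18. Alpha wins 18–1.
Delta vs Theta: 0 for Delta, 19 for Theta — Theta by 19–0.
Delta–Zeta: Zeta 18–1.
Alpha vs Theta: Theta, 15–4.
Alpha vs Zeta: Alpha is ranked higher on 1+5+4 = 10 ballots, Zeta on 9. Alpha wins 10–9.
Theta vs Zeta: 19 to 0, Theta.
Theta defeats every rival head-to-head and is the Condorcet winner.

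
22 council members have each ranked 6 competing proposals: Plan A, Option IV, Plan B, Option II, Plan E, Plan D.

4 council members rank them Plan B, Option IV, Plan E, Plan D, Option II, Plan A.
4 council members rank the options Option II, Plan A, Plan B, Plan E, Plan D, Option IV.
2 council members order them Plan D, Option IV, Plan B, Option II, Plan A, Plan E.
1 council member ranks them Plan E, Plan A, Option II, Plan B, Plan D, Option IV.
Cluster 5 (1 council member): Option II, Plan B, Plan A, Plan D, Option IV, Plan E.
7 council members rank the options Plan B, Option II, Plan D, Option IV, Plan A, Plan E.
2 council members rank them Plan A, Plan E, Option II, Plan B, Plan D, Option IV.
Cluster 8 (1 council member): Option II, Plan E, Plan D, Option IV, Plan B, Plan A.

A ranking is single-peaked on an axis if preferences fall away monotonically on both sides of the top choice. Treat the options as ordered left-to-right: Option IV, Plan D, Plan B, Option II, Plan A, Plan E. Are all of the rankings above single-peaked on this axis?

Axis positions: Option IV=1, Plan D=2, Plan B=3, Option II=4, Plan A=5, Plan E=6.
Cluster 1: ranking walks positions 3-1-6-2-4-5; Option IV is ranked above Plan D even though Plan D lies between Option IV and the peak Plan B on the axis — preferences dip and rise again. Not single-peaked.
Cluster 2 (peak Option II at position 4): ranking walks positions 4-5-3-6-2-1, expanding outward from the peak — single-peaked.
Cluster 3 (peak Plan D at position 2): ranking walks positions 2-1-3-4-5-6, expanding outward from the peak — single-peaked.
Cluster 4 (peak Plan E at position 6): ranking walks positions 6-5-4-3-2-1, expanding outward from the peak — single-peaked.
Cluster 5 (peak Option II at position 4): ranking walks positions 4-3-5-2-1-6, expanding outward from the peak — single-peaked.
Cluster 6 (peak Plan B at position 3): ranking walks positions 3-4-2-1-5-6, expanding outward from the peak — single-peaked.
Cluster 7 (peak Plan A at position 5): ranking walks positions 5-6-4-3-2-1, expanding outward from the peak — single-peaked.
Cluster 8: ranking walks positions 4-6-2-1-3-5; Plan E is ranked above Plan A even though Plan A lies between Plan E and the peak Option II on the axis — preferences dip and rise again. Not single-peaked.
Cluster 1 violates single-peakedness, so the profile is not single-peaked on this axis.

no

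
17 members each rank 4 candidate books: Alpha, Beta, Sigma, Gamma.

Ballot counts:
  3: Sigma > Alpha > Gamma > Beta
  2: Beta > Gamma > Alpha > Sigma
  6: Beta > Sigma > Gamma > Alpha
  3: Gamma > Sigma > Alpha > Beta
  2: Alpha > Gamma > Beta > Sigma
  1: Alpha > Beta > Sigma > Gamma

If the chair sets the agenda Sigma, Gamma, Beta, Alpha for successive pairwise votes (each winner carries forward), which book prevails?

Alpha

Round 1: Sigma vs Gamma — 10–7, Sigma advances.
Round 2: Sigma vs Beta — 6–11, Beta advances.
Round 3: Beta vs Alpha — 8–9, Alpha advances.
Alpha survives the agenda.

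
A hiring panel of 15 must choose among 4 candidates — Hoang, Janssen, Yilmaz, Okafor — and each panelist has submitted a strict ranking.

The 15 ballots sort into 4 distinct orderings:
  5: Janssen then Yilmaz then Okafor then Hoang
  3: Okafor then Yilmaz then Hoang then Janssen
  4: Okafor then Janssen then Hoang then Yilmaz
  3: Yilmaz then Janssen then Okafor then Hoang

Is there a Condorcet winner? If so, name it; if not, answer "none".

Head-to-head results (15 committee members):
Hoang vs Janssen: Janssen, 12–3.
Hoang vs Yilmaz: Yilmaz, 11–4.
Hoang vs Okafor: Okafor wins 15–0.
Janssen vs Yilmaz: 5+4 = 9 for Janssen, 6 for Yilmaz — Janssen by 9–6.
Janssen vs Okafor: 5+3 = 8 for Janssen, 7 for Okafor — Janssen by 8–7.
Yilmaz vs Okafor: 8 to 7, Yilmaz.
Janssen defeats every rival head-to-head and is the Condorcet winner.

Janssen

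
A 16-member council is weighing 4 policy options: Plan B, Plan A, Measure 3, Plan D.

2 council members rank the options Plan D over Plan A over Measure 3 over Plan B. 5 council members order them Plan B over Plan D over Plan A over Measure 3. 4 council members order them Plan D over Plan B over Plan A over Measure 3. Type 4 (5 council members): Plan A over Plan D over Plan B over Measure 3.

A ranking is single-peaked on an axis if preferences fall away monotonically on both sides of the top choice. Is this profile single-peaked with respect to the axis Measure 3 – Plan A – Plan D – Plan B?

Axis positions: Measure 3=1, Plan A=2, Plan D=3, Plan B=4.
Type 1 (peak Plan D at position 3): ranking walks positions 3-2-1-4, expanding outward from the peak — single-peaked.
Type 2 (peak Plan B at position 4): ranking walks positions 4-3-2-1, expanding outward from the peak — single-peaked.
Type 3 (peak Plan D at position 3): ranking walks positions 3-4-2-1, expanding outward from the peak — single-peaked.
Type 4 (peak Plan A at position 2): ranking walks positions 2-3-4-1, expanding outward from the peak — single-peaked.
Every ranking is single-peaked on this axis.

yes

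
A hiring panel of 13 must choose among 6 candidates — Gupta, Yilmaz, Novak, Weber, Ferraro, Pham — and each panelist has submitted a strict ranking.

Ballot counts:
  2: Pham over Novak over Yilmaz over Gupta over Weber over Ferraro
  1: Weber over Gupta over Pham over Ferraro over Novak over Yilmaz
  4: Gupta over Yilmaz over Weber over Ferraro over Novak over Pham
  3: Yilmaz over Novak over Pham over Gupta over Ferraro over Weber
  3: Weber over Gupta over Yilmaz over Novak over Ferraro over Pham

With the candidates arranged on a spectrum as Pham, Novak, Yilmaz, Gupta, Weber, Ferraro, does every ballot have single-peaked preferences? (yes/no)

no

Axis positions: Pham=1, Novak=2, Yilmaz=3, Gupta=4, Weber=5, Ferraro=6.
Bloc 1 (peak Pham at position 1): ranking walks positions 1-2-3-4-5-6, expanding outward from the peak — single-peaked.
Bloc 2: ranking walks positions 5-4-1-6-2-3; Pham is ranked above Yilmaz even though Yilmaz lies between Pham and the peak Weber on the axis — preferences dip and rise again. Not single-peaked.
Bloc 3 (peak Gupta at position 4): ranking walks positions 4-3-5-6-2-1, expanding outward from the peak — single-peaked.
Bloc 4: ranking walks positions 3-2-1-4-6-5; Ferraro is ranked above Weber even though Weber lies between Ferraro and the peak Yilmaz on the axis — preferences dip and rise again. Not single-peaked.
Bloc 5 (peak Weber at position 5): ranking walks positions 5-4-3-2-6-1, expanding outward from the peak — single-peaked.
Bloc 2 violates single-peakedness, so the profile is not single-peaked on this axis.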